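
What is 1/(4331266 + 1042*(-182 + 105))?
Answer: 1/4251032 ≈ 2.3524e-7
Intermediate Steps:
1/(4331266 + 1042*(-182 + 105)) = 1/(4331266 + 1042*(-77)) = 1/(4331266 - 80234) = 1/4251032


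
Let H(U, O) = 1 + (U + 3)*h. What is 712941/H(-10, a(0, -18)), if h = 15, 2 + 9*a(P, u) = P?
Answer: -712941/104 ≈ -6855.2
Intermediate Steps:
a(P, u) = -2/9 + P/9
H(U, O) = 46 + 15*U (H(U, O) = 1 + (U + 3)*15 = 1 + (3 + U)*15 = 1 + (45 + 15*U) = 46 + 15*U)
712941/H(-10, a(0, -18)) = 712941/(46 + 15*(-10)) = 712941/(46 - 150) = 712941/(-104) = 712941*(-1/104) = -712941/104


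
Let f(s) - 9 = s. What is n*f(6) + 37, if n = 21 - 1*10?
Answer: 202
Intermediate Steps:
n = 11 (n = 21 - 10 = 11)
f(s) = 9 + s
n*f(6) + 37 = 11*(9 + 6) + 37 = 11*15 + 37 = 165 + 37 = 202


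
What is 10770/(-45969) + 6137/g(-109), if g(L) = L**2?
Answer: 51384461/182052563 ≈ 0.28225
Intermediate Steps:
10770/(-45969) + 6137/g(-109) = 10770/(-45969) + 6137/((-109)**2) = 10770*(-1/45969) + 6137/11881 = -3590/15323 + 6137*(1/11881) = -3590/15323 + 6137/11881 = 51384461/182052563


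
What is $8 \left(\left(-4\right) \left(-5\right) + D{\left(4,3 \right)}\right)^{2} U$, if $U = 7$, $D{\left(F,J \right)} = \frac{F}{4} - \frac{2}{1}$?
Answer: $20216$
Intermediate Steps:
$D{\left(F,J \right)} = -2 + \frac{F}{4}$ ($D{\left(F,J \right)} = F \frac{1}{4} - 2 = \frac{F}{4} - 2 = -2 + \frac{F}{4}$)
$8 \left(\left(-4\right) \left(-5\right) + D{\left(4,3 \right)}\right)^{2} U = 8 \left(\left(-4\right) \left(-5\right) + \left(-2 + \frac{1}{4} \cdot 4\right)\right)^{2} \cdot 7 = 8 \left(20 + \left(-2 + 1\right)\right)^{2} \cdot 7 = 8 \left(20 - 1\right)^{2} \cdot 7 = 8 \cdot 19^{2} \cdot 7 = 8 \cdot 361 \cdot 7 = 2888 \cdot 7 = 20216$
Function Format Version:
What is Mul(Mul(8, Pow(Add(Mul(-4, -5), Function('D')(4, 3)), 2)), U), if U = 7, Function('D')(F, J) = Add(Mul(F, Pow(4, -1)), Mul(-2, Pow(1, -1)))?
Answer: 20216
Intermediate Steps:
Function('D')(F, J) = Add(-2, Mul(Rational(1, 4), F)) (Function('D')(F, J) = Add(Mul(F, Rational(1, 4)), Mul(-2, 1)) = Add(Mul(Rational(1, 4), F), -2) = Add(-2, Mul(Rational(1, 4), F)))
Mul(Mul(8, Pow(Add(Mul(-4, -5), Function('D')(4, 3)), 2)), U) = Mul(Mul(8, Pow(Add(Mul(-4, -5), Add(-2, Mul(Rational(1, 4), 4))), 2)), 7) = Mul(Mul(8, Pow(Add(20, Add(-2, 1)), 2)), 7) = Mul(Mul(8, Pow(Add(20, -1), 2)), 7) = Mul(Mul(8, Pow(19, 2)), 7) = Mul(Mul(8, 361), 7) = Mul(2888, 7) = 20216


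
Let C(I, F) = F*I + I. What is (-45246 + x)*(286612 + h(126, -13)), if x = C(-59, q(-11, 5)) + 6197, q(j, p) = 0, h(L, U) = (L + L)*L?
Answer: -12450579312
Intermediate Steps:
h(L, U) = 2*L² (h(L, U) = (2*L)*L = 2*L²)
C(I, F) = I + F*I
x = 6138 (x = -59*(1 + 0) + 6197 = -59*1 + 6197 = -59 + 6197 = 6138)
(-45246 + x)*(286612 + h(126, -13)) = (-45246 + 6138)*(286612 + 2*126²) = -39108*(286612 + 2*15876) = -39108*(286612 + 31752) = -39108*318364 = -12450579312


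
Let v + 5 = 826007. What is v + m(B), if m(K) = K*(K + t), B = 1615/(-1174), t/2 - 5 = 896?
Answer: 1135044730757/1378276 ≈ 8.2353e+5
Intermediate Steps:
t = 1802 (t = 10 + 2*896 = 10 + 1792 = 1802)
v = 826002 (v = -5 + 826007 = 826002)
B = -1615/1174 (B = 1615*(-1/1174) = -1615/1174 ≈ -1.3756)
m(K) = K*(1802 + K) (m(K) = K*(K + 1802) = K*(1802 + K))
v + m(B) = 826002 - 1615*(1802 - 1615/1174)/1174 = 826002 - 1615/1174*2113933/1174 = 826002 - 3414001795/1378276 = 1135044730757/1378276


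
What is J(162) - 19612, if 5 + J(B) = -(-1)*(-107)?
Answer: -19724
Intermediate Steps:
J(B) = -112 (J(B) = -5 - (-1)*(-107) = -5 - 1*107 = -5 - 107 = -112)
J(162) - 19612 = -112 - 19612 = -19724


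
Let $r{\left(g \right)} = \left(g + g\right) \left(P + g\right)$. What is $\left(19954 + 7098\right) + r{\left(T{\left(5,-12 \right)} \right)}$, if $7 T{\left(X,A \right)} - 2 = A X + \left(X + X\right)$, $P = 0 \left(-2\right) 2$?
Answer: $\frac{1330156}{49} \approx 27146.0$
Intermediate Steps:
$P = 0$ ($P = 0 \cdot 2 = 0$)
$T{\left(X,A \right)} = \frac{2}{7} + \frac{2 X}{7} + \frac{A X}{7}$ ($T{\left(X,A \right)} = \frac{2}{7} + \frac{A X + \left(X + X\right)}{7} = \frac{2}{7} + \frac{A X + 2 X}{7} = \frac{2}{7} + \frac{2 X + A X}{7} = \frac{2}{7} + \left(\frac{2 X}{7} + \frac{A X}{7}\right) = \frac{2}{7} + \frac{2 X}{7} + \frac{A X}{7}$)
$r{\left(g \right)} = 2 g^{2}$ ($r{\left(g \right)} = \left(g + g\right) \left(0 + g\right) = 2 g g = 2 g^{2}$)
$\left(19954 + 7098\right) + r{\left(T{\left(5,-12 \right)} \right)} = \left(19954 + 7098\right) + 2 \left(\frac{2}{7} + \frac{2}{7} \cdot 5 + \frac{1}{7} \left(-12\right) 5\right)^{2} = 27052 + 2 \left(\frac{2}{7} + \frac{10}{7} - \frac{60}{7}\right)^{2} = 27052 + 2 \left(- \frac{48}{7}\right)^{2} = 27052 + 2 \cdot \frac{2304}{49} = 27052 + \frac{4608}{49} = \frac{1330156}{49}$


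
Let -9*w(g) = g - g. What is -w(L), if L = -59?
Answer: 0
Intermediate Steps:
w(g) = 0 (w(g) = -(g - g)/9 = -⅑*0 = 0)
-w(L) = -1*0 = 0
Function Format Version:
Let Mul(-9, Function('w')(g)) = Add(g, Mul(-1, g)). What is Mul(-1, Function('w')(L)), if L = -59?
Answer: 0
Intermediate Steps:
Function('w')(g) = 0 (Function('w')(g) = Mul(Rational(-1, 9), Add(g, Mul(-1, g))) = Mul(Rational(-1, 9), 0) = 0)
Mul(-1, Function('w')(L)) = Mul(-1, 0) = 0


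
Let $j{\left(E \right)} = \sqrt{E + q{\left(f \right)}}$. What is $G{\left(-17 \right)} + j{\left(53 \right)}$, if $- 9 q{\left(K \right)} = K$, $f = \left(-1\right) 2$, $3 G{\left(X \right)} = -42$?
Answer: $-14 + \frac{\sqrt{479}}{3} \approx -6.7046$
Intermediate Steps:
$G{\left(X \right)} = -14$ ($G{\left(X \right)} = \frac{1}{3} \left(-42\right) = -14$)
$f = -2$
$q{\left(K \right)} = - \frac{K}{9}$
$j{\left(E \right)} = \sqrt{\frac{2}{9} + E}$ ($j{\left(E \right)} = \sqrt{E - - \frac{2}{9}} = \sqrt{E + \frac{2}{9}} = \sqrt{\frac{2}{9} + E}$)
$G{\left(-17 \right)} + j{\left(53 \right)} = -14 + \frac{\sqrt{2 + 9 \cdot 53}}{3} = -14 + \frac{\sqrt{2 + 477}}{3} = -14 + \frac{\sqrt{479}}{3}$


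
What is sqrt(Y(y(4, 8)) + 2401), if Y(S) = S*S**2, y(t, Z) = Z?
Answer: sqrt(2913) ≈ 53.972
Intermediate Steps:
Y(S) = S**3
sqrt(Y(y(4, 8)) + 2401) = sqrt(8**3 + 2401) = sqrt(512 + 2401) = sqrt(2913)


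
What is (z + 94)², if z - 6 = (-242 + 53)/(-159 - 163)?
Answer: 21409129/2116 ≈ 10118.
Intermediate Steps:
z = 303/46 (z = 6 + (-242 + 53)/(-159 - 163) = 6 - 189/(-322) = 6 - 189*(-1/322) = 6 + 27/46 = 303/46 ≈ 6.5870)
(z + 94)² = (303/46 + 94)² = (4627/46)² = 21409129/2116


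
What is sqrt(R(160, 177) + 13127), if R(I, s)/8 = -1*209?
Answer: sqrt(11455) ≈ 107.03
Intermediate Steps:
R(I, s) = -1672 (R(I, s) = 8*(-1*209) = 8*(-209) = -1672)
sqrt(R(160, 177) + 13127) = sqrt(-1672 + 13127) = sqrt(11455)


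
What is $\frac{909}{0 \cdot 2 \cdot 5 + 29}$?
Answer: $\frac{909}{29} \approx 31.345$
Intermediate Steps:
$\frac{909}{0 \cdot 2 \cdot 5 + 29} = \frac{909}{0 \cdot 10 + 29} = \frac{909}{0 + 29} = \frac{909}{29}$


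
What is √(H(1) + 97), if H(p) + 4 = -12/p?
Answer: 9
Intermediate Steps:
H(p) = -4 - 12/p
√(H(1) + 97) = √((-4 - 12/1) + 97) = √((-4 - 12*1) + 97) = √((-4 - 12) + 97) = √(-16 + 97) = √81 = 9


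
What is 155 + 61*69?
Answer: 4364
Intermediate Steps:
155 + 61*69 = 155 + 4209 = 4364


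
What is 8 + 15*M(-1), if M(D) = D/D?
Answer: 23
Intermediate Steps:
M(D) = 1
8 + 15*M(-1) = 8 + 15*1 = 8 + 15 = 23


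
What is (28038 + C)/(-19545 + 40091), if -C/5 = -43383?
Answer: 244953/20546 ≈ 11.922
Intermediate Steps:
C = 216915 (C = -5*(-43383) = 216915)
(28038 + C)/(-19545 + 40091) = (28038 + 216915)/(-19545 + 40091) = 244953/20546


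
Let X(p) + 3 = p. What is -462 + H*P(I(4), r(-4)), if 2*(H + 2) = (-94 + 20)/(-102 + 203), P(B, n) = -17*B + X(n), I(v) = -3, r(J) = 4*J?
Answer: -54310/101 ≈ -537.72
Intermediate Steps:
X(p) = -3 + p
P(B, n) = -3 + n - 17*B (P(B, n) = -17*B + (-3 + n) = -3 + n - 17*B)
H = -239/101 (H = -2 + ((-94 + 20)/(-102 + 203))/2 = -2 + (-74/101)/2 = -2 + (-74*1/101)/2 = -2 + (½)*(-74/101) = -2 - 37/101 = -239/101 ≈ -2.3663)
-462 + H*P(I(4), r(-4)) = -462 - 239*(-3 + 4*(-4) - 17*(-3))/101 = -462 - 239*(-3 - 16 + 51)/101 = -462 - 239/101*32 = -462 - 7648/101 = -54310/101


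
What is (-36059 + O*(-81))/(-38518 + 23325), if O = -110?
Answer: 27149/15193 ≈ 1.7869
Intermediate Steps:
(-36059 + O*(-81))/(-38518 + 23325) = (-36059 - 110*(-81))/(-38518 + 23325) = (-36059 + 8910)/(-15193) = -27149*(-1/15193) = 27149/15193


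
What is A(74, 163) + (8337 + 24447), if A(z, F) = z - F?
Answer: 32695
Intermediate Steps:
A(74, 163) + (8337 + 24447) = (74 - 1*163) + (8337 + 24447) = (74 - 163) + 32784 = -89 + 32784 = 32695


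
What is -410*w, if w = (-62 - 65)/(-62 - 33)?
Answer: -10414/19 ≈ -548.11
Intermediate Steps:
w = 127/95 (w = -127/(-95) = -127*(-1/95) = 127/95 ≈ 1.3368)
-410*w = -410*127/95 = -10414/19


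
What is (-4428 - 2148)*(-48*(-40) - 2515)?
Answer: 3912720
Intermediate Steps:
(-4428 - 2148)*(-48*(-40) - 2515) = -6576*(1920 - 2515) = -6576*(-595) = 3912720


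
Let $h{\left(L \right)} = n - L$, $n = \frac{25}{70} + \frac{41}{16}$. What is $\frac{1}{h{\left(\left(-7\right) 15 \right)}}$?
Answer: $\frac{112}{12087} \approx 0.0092662$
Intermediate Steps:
$n = \frac{327}{112}$ ($n = 25 \cdot \frac{1}{70} + 41 \cdot \frac{1}{16} = \frac{5}{14} + \frac{41}{16} = \frac{327}{112} \approx 2.9196$)
$h{\left(L \right)} = \frac{327}{112} - L$
$\frac{1}{h{\left(\left(-7\right) 15 \right)}} = \frac{1}{\frac{327}{112} - \left(-7\right) 15} = \frac{1}{\frac{327}{112} - -105} = \frac{1}{\frac{327}{112} + 105} = \frac{1}{\frac{12087}{112}} = \frac{112}{12087}$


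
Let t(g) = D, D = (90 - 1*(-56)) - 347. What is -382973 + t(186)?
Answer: -383174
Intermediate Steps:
D = -201 (D = (90 + 56) - 347 = 146 - 347 = -201)
t(g) = -201
-382973 + t(186) = -382973 - 201 = -383174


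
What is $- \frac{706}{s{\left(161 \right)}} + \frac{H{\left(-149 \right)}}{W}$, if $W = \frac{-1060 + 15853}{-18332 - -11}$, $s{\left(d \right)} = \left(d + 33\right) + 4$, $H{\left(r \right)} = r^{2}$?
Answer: $- \frac{13424309836}{488169} \approx -27499.0$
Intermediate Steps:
$s{\left(d \right)} = 37 + d$ ($s{\left(d \right)} = \left(33 + d\right) + 4 = 37 + d$)
$W = - \frac{4931}{6107}$ ($W = \frac{14793}{-18332 + \left(34 - 23\right)} = \frac{14793}{-18332 + 11} = \frac{14793}{-18321} = 14793 \left(- \frac{1}{18321}\right) = - \frac{4931}{6107} \approx -0.80743$)
$- \frac{706}{s{\left(161 \right)}} + \frac{H{\left(-149 \right)}}{W} = - \frac{706}{37 + 161} + \frac{\left(-149\right)^{2}}{- \frac{4931}{6107}} = - \frac{706}{198} + 22201 \left(- \frac{6107}{4931}\right) = \left(-706\right) \frac{1}{198} - \frac{135581507}{4931} = - \frac{353}{99} - \frac{135581507}{4931} = - \frac{13424309836}{488169}$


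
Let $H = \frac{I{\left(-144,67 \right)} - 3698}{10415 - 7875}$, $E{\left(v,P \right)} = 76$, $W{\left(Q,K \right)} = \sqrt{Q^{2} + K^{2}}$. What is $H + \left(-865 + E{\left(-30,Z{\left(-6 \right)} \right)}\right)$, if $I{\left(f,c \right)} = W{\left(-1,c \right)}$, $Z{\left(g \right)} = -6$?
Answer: $- \frac{1003879}{1270} + \frac{\sqrt{4490}}{2540} \approx -790.43$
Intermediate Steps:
$W{\left(Q,K \right)} = \sqrt{K^{2} + Q^{2}}$
$I{\left(f,c \right)} = \sqrt{1 + c^{2}}$ ($I{\left(f,c \right)} = \sqrt{c^{2} + \left(-1\right)^{2}} = \sqrt{c^{2} + 1} = \sqrt{1 + c^{2}}$)
$H = - \frac{1849}{1270} + \frac{\sqrt{4490}}{2540}$ ($H = \frac{\sqrt{1 + 67^{2}} - 3698}{10415 - 7875} = \frac{\sqrt{1 + 4489} - 3698}{2540} = \left(\sqrt{4490} - 3698\right) \frac{1}{2540} = \left(-3698 + \sqrt{4490}\right) \frac{1}{2540} = - \frac{1849}{1270} + \frac{\sqrt{4490}}{2540} \approx -1.4295$)
$H + \left(-865 + E{\left(-30,Z{\left(-6 \right)} \right)}\right) = \left(- \frac{1849}{1270} + \frac{\sqrt{4490}}{2540}\right) + \left(-865 + 76\right) = \left(- \frac{1849}{1270} + \frac{\sqrt{4490}}{2540}\right) - 789 = - \frac{1003879}{1270} + \frac{\sqrt{4490}}{2540}$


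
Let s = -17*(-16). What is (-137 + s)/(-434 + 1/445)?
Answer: -60075/193129 ≈ -0.31106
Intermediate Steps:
s = 272
(-137 + s)/(-434 + 1/445) = (-137 + 272)/(-434 + 1/445) = 135/(-434 + 1/445) = 135/(-193129/445) = 135*(-445/193129) = -60075/193129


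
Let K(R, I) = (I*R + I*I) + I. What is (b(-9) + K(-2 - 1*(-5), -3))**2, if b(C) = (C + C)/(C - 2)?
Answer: 225/121 ≈ 1.8595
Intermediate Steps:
K(R, I) = I + I**2 + I*R (K(R, I) = (I*R + I**2) + I = (I**2 + I*R) + I = I + I**2 + I*R)
b(C) = 2*C/(-2 + C) (b(C) = (2*C)/(-2 + C) = 2*C/(-2 + C))
(b(-9) + K(-2 - 1*(-5), -3))**2 = (2*(-9)/(-2 - 9) - 3*(1 - 3 + (-2 - 1*(-5))))**2 = (2*(-9)/(-11) - 3*(1 - 3 + (-2 + 5)))**2 = (2*(-9)*(-1/11) - 3*(1 - 3 + 3))**2 = (18/11 - 3*1)**2 = (18/11 - 3)**2 = (-15/11)**2 = 225/121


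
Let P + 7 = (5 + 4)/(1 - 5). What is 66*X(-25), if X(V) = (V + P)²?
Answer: 619377/8 ≈ 77422.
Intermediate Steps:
P = -37/4 (P = -7 + (5 + 4)/(1 - 5) = -7 + 9/(-4) = -7 + 9*(-¼) = -7 - 9/4 = -37/4 ≈ -9.2500)
X(V) = (-37/4 + V)² (X(V) = (V - 37/4)² = (-37/4 + V)²)
66*X(-25) = 66*((-37 + 4*(-25))²/16) = 66*((-37 - 100)²/16) = 66*((1/16)*(-137)²) = 66*((1/16)*18769) = 66*(18769/16) = 619377/8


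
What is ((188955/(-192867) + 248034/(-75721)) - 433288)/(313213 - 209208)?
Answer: -2109278557804283/506299186512845 ≈ -4.1661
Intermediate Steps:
((188955/(-192867) + 248034/(-75721)) - 433288)/(313213 - 209208) = ((188955*(-1/192867) + 248034*(-1/75721)) - 433288)/104005 = ((-62985/64289 - 248034/75721) - 433288)*(1/104005) = (-20715145011/4868027369 - 433288)*(1/104005) = -2109278557804283/4868027369*1/104005 = -2109278557804283/506299186512845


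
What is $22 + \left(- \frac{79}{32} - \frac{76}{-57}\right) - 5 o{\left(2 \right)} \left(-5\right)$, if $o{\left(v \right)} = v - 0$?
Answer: $- \frac{1669}{48} \approx -34.771$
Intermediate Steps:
$o{\left(v \right)} = v$ ($o{\left(v \right)} = v + 0 = v$)
$22 + \left(- \frac{79}{32} - \frac{76}{-57}\right) - 5 o{\left(2 \right)} \left(-5\right) = 22 + \left(- \frac{79}{32} - \frac{76}{-57}\right) \left(-5\right) 2 \left(-5\right) = 22 + \left(\left(-79\right) \frac{1}{32} - - \frac{4}{3}\right) \left(\left(-10\right) \left(-5\right)\right) = 22 + \left(- \frac{79}{32} + \frac{4}{3}\right) 50 = 22 - \frac{2725}{48} = - \frac{1669}{48}$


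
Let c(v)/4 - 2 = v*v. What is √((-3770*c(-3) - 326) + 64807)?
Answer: I*√101399 ≈ 318.43*I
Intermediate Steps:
c(v) = 8 + 4*v² (c(v) = 8 + 4*(v*v) = 8 + 4*v²)
√((-3770*c(-3) - 326) + 64807) = √((-3770*(8 + 4*(-3)²) - 326) + 64807) = √((-3770*(8 + 4*9) - 326) + 64807) = √((-3770*(8 + 36) - 326) + 64807) = √((-3770*44 - 326) + 64807) = √((-65*2552 - 326) + 64807) = √((-165880 - 326) + 64807) = √(-166206 + 64807) = √(-101399) = I*√101399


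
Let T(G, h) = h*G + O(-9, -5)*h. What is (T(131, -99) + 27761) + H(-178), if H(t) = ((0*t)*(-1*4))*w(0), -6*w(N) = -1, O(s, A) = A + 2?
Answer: 15089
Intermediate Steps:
O(s, A) = 2 + A
w(N) = ⅙ (w(N) = -⅙*(-1) = ⅙)
T(G, h) = -3*h + G*h (T(G, h) = h*G + (2 - 5)*h = G*h - 3*h = -3*h + G*h)
H(t) = 0 (H(t) = ((0*t)*(-1*4))*(⅙) = (0*(-4))*(⅙) = 0*(⅙) = 0)
(T(131, -99) + 27761) + H(-178) = (-99*(-3 + 131) + 27761) + 0 = (-99*128 + 27761) + 0 = (-12672 + 27761) + 0 = 15089 + 0 = 15089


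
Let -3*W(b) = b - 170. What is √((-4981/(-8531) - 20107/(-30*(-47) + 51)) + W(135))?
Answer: I*√234876165445671/12463791 ≈ 1.2296*I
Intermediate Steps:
W(b) = 170/3 - b/3 (W(b) = -(b - 170)/3 = -(-170 + b)/3 = 170/3 - b/3)
√((-4981/(-8531) - 20107/(-30*(-47) + 51)) + W(135)) = √((-4981/(-8531) - 20107/(-30*(-47) + 51)) + (170/3 - ⅓*135)) = √((-4981*(-1/8531) - 20107/(1410 + 51)) + (170/3 - 45)) = √((4981/8531 - 20107/1461) + 35/3) = √(-164255576/12463791 + 35/3) = √(-18844681/12463791) = I*√234876165445671/12463791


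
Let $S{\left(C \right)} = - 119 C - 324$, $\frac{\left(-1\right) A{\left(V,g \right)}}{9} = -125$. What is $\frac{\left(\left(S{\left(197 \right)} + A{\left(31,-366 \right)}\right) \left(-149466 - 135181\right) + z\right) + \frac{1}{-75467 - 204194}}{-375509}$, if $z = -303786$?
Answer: $- \frac{1802323860293667}{105015222449} \approx -17163.0$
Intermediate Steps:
$A{\left(V,g \right)} = 1125$ ($A{\left(V,g \right)} = \left(-9\right) \left(-125\right) = 1125$)
$S{\left(C \right)} = -324 - 119 C$
$\frac{\left(\left(S{\left(197 \right)} + A{\left(31,-366 \right)}\right) \left(-149466 - 135181\right) + z\right) + \frac{1}{-75467 - 204194}}{-375509} = \frac{\left(\left(\left(-324 - 23443\right) + 1125\right) \left(-149466 - 135181\right) - 303786\right) + \frac{1}{-75467 - 204194}}{-375509} = \left(\left(\left(\left(-324 - 23443\right) + 1125\right) \left(-284647\right) - 303786\right) + \frac{1}{-279661}\right) \left(- \frac{1}{375509}\right) = \left(\left(\left(-23767 + 1125\right) \left(-284647\right) - 303786\right) - \frac{1}{279661}\right) \left(- \frac{1}{375509}\right) = \left(\left(\left(-22642\right) \left(-284647\right) - 303786\right) - \frac{1}{279661}\right) \left(- \frac{1}{375509}\right) = \left(\left(6444977374 - 303786\right) - \frac{1}{279661}\right) \left(- \frac{1}{375509}\right) = \left(6444673588 - \frac{1}{279661}\right) \left(- \frac{1}{375509}\right) = \frac{1802323860293667}{279661} \left(- \frac{1}{375509}\right) = - \frac{1802323860293667}{105015222449}$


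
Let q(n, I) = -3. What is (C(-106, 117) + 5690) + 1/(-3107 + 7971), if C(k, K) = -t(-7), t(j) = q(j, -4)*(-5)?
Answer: 27603201/4864 ≈ 5675.0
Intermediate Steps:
t(j) = 15 (t(j) = -3*(-5) = 15)
C(k, K) = -15 (C(k, K) = -1*15 = -15)
(C(-106, 117) + 5690) + 1/(-3107 + 7971) = (-15 + 5690) + 1/(-3107 + 7971) = 5675 + 1/4864 = 27603201/4864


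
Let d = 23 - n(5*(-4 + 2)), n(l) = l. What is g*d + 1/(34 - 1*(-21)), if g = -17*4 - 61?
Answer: -234134/55 ≈ -4257.0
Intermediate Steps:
g = -129 (g = -68 - 61 = -129)
d = 33 (d = 23 - 5*(-4 + 2) = 23 - 5*(-2) = 23 - 1*(-10) = 23 + 10 = 33)
g*d + 1/(34 - 1*(-21)) = -129*33 + 1/(34 - 1*(-21)) = -4257 + 1/(34 + 21) = -4257 + 1/55 = -234134/55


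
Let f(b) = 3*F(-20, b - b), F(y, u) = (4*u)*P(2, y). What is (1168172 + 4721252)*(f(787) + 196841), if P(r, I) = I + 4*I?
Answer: 1159280109584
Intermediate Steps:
P(r, I) = 5*I
F(y, u) = 20*u*y (F(y, u) = (4*u)*(5*y) = 20*u*y)
f(b) = 0 (f(b) = 3*(20*(b - b)*(-20)) = 3*(20*0*(-20)) = 3*0 = 0)
(1168172 + 4721252)*(f(787) + 196841) = (1168172 + 4721252)*(0 + 196841) = 5889424*196841 = 1159280109584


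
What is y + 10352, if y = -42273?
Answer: -31921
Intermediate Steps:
y + 10352 = -42273 + 10352 = -31921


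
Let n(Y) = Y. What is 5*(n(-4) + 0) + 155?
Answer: 135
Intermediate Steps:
5*(n(-4) + 0) + 155 = 5*(-4 + 0) + 155 = 5*(-4) + 155 = -20 + 155 = 135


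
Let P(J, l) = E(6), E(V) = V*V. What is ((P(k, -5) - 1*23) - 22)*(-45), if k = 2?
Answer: 405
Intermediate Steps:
E(V) = V²
P(J, l) = 36 (P(J, l) = 6² = 36)
((P(k, -5) - 1*23) - 22)*(-45) = ((36 - 1*23) - 22)*(-45) = ((36 - 23) - 22)*(-45) = (13 - 22)*(-45) = -9*(-45) = 405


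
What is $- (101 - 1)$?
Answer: $-100$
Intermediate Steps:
$- (101 - 1) = \left(-1\right) 100 = -100$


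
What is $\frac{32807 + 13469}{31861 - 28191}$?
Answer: $\frac{23138}{1835} \approx 12.609$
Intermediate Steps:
$\frac{32807 + 13469}{31861 - 28191} = \frac{46276}{3670} = 46276 \cdot \frac{1}{3670} = \frac{23138}{1835}$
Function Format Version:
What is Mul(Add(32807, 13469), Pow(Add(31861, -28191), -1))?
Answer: Rational(23138, 1835) ≈ 12.609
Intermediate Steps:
Mul(Add(32807, 13469), Pow(Add(31861, -28191), -1)) = Mul(46276, Pow(3670, -1)) = Mul(46276, Rational(1, 3670)) = Rational(23138, 1835)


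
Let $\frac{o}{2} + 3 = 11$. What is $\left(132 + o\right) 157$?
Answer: $23236$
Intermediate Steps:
$o = 16$ ($o = -6 + 2 \cdot 11 = -6 + 22 = 16$)
$\left(132 + o\right) 157 = \left(132 + 16\right) 157 = 148 \cdot 157 = 23236$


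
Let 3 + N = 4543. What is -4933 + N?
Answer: -393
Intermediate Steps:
N = 4540 (N = -3 + 4543 = 4540)
-4933 + N = -4933 + 4540 = -393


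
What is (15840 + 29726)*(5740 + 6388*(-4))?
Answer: -902753592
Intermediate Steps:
(15840 + 29726)*(5740 + 6388*(-4)) = 45566*(5740 - 25552) = 45566*(-19812) = -902753592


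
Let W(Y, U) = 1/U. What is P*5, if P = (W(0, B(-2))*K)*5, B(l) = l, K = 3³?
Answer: -675/2 ≈ -337.50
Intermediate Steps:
K = 27
P = -135/2 (P = (27/(-2))*5 = -½*27*5 = -27/2*5 = -135/2 ≈ -67.500)
P*5 = -135/2*5 = -675/2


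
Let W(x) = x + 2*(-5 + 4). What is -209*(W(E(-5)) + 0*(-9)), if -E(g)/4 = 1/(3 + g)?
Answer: 0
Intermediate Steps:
E(g) = -4/(3 + g)
W(x) = -2 + x (W(x) = x + 2*(-1) = x - 2 = -2 + x)
-209*(W(E(-5)) + 0*(-9)) = -209*((-2 - 4/(3 - 5)) + 0*(-9)) = -209*((-2 - 4/(-2)) + 0) = -209*((-2 - 4*(-½)) + 0) = -209*((-2 + 2) + 0) = -209*(0 + 0) = -209*0 = 0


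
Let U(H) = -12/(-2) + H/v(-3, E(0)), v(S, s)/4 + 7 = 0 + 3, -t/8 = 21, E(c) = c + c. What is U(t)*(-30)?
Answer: -495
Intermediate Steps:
E(c) = 2*c
t = -168 (t = -8*21 = -168)
v(S, s) = -16 (v(S, s) = -28 + 4*(0 + 3) = -28 + 4*3 = -28 + 12 = -16)
U(H) = 6 - H/16 (U(H) = -12/(-2) + H/(-16) = -12*(-½) + H*(-1/16) = 6 - H/16)
U(t)*(-30) = (6 - 1/16*(-168))*(-30) = (6 + 21/2)*(-30) = (33/2)*(-30) = -495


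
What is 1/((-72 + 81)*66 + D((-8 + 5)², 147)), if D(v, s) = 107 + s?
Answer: 1/848 ≈ 0.0011792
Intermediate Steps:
1/((-72 + 81)*66 + D((-8 + 5)², 147)) = 1/((-72 + 81)*66 + (107 + 147)) = 1/(9*66 + 254) = 1/(594 + 254) = 1/848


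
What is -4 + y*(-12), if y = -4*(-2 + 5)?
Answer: 140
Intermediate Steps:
y = -12 (y = -4*3 = -12)
-4 + y*(-12) = -4 - 12*(-12) = -4 + 144 = 140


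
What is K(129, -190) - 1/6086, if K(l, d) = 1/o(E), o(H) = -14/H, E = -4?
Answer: 12165/42602 ≈ 0.28555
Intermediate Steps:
K(l, d) = 2/7 (K(l, d) = 1/(-14/(-4)) = 1/(-14*(-¼)) = 1/(7/2) = 2/7)
K(129, -190) - 1/6086 = 2/7 - 1/6086 = 12165/42602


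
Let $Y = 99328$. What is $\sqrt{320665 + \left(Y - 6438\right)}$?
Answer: $\sqrt{413555} \approx 643.08$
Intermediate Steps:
$\sqrt{320665 + \left(Y - 6438\right)} = \sqrt{320665 + \left(99328 - 6438\right)} = \sqrt{320665 + 92890} = \sqrt{413555}$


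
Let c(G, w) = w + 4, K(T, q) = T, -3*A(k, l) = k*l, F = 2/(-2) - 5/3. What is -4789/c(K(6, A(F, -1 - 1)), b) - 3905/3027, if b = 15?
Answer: -14570498/57513 ≈ -253.34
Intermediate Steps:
F = -8/3 (F = 2*(-½) - 5*⅓ = -1 - 5/3 = -8/3 ≈ -2.6667)
A(k, l) = -k*l/3
c(G, w) = 4 + w
-4789/c(K(6, A(F, -1 - 1)), b) - 3905/3027 = -4789/(4 + 15) - 3905/3027 = -4789/19 - 3905*1/3027 = -4789*1/19 - 3905/3027 = -4789/19 - 3905/3027 = -14570498/57513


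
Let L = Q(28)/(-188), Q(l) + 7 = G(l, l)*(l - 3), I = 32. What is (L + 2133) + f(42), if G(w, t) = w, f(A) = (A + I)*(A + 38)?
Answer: 1513271/188 ≈ 8049.3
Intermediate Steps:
f(A) = (32 + A)*(38 + A) (f(A) = (A + 32)*(A + 38) = (32 + A)*(38 + A))
Q(l) = -7 + l*(-3 + l) (Q(l) = -7 + l*(l - 3) = -7 + l*(-3 + l))
L = -693/188 (L = (-7 + 28² - 3*28)/(-188) = (-7 + 784 - 84)*(-1/188) = 693*(-1/188) = -693/188 ≈ -3.6862)
(L + 2133) + f(42) = (-693/188 + 2133) + (1216 + 42² + 70*42) = 400311/188 + (1216 + 1764 + 2940) = 400311/188 + 5920 = 1513271/188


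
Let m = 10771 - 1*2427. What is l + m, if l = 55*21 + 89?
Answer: 9588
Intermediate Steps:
m = 8344 (m = 10771 - 2427 = 8344)
l = 1244 (l = 1155 + 89 = 1244)
l + m = 1244 + 8344 = 9588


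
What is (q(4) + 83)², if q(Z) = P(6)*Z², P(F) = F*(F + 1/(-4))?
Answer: 403225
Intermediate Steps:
P(F) = F*(-¼ + F) (P(F) = F*(F - ¼) = F*(-¼ + F))
q(Z) = 69*Z²/2 (q(Z) = (6*(-¼ + 6))*Z² = (6*(23/4))*Z² = 69*Z²/2)
(q(4) + 83)² = ((69/2)*4² + 83)² = ((69/2)*16 + 83)² = (552 + 83)² = 635² = 403225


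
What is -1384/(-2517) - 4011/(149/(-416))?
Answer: 4200012008/375033 ≈ 11199.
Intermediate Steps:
-1384/(-2517) - 4011/(149/(-416)) = -1384*(-1/2517) - 4011/(149*(-1/416)) = 1384/2517 - 4011/(-149/416) = 1384/2517 - 4011*(-416/149) = 1384/2517 + 1668576/149 = 4200012008/375033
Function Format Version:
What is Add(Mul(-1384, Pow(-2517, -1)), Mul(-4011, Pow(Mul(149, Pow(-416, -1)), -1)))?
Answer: Rational(4200012008, 375033) ≈ 11199.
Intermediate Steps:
Add(Mul(-1384, Pow(-2517, -1)), Mul(-4011, Pow(Mul(149, Pow(-416, -1)), -1))) = Add(Mul(-1384, Rational(-1, 2517)), Mul(-4011, Pow(Mul(149, Rational(-1, 416)), -1))) = Add(Rational(1384, 2517), Mul(-4011, Pow(Rational(-149, 416), -1))) = Add(Rational(1384, 2517), Mul(-4011, Rational(-416, 149))) = Add(Rational(1384, 2517), Rational(1668576, 149)) = Rational(4200012008, 375033)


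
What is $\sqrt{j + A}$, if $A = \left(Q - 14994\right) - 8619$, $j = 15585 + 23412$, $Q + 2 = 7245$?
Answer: $11 \sqrt{187} \approx 150.42$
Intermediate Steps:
$Q = 7243$ ($Q = -2 + 7245 = 7243$)
$j = 38997$
$A = -16370$ ($A = \left(7243 - 14994\right) - 8619 = -7751 - 8619 = -16370$)
$\sqrt{j + A} = \sqrt{38997 - 16370} = \sqrt{22627} = 11 \sqrt{187}$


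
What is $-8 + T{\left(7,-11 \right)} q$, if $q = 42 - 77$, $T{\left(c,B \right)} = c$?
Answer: $-253$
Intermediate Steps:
$q = -35$
$-8 + T{\left(7,-11 \right)} q = -8 + 7 \left(-35\right) = -8 - 245 = -253$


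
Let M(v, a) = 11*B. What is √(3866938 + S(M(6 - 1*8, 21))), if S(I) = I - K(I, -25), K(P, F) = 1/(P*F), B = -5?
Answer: 2*√73108256705/275 ≈ 1966.4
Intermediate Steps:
K(P, F) = 1/(F*P)
M(v, a) = -55 (M(v, a) = 11*(-5) = -55)
S(I) = I + 1/(25*I) (S(I) = I - 1/((-25)*I) = I - (-1)/(25*I) = I + 1/(25*I))
√(3866938 + S(M(6 - 1*8, 21))) = √(3866938 + (-55 + (1/25)/(-55))) = √(3866938 + (-55 + (1/25)*(-1/55))) = √(3866938 + (-55 - 1/1375)) = √(3866938 - 75626/1375) = √(5316964124/1375) = 2*√73108256705/275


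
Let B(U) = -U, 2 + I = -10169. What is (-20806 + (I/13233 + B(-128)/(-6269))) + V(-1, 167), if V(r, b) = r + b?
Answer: -1712311909103/82957677 ≈ -20641.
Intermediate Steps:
I = -10171 (I = -2 - 10169 = -10171)
V(r, b) = b + r
(-20806 + (I/13233 + B(-128)/(-6269))) + V(-1, 167) = (-20806 + (-10171/13233 - 1*(-128)/(-6269))) + (167 - 1) = (-20806 + (-10171*1/13233 + 128*(-1/6269))) + 166 = (-20806 + (-10171/13233 - 128/6269)) + 166 = (-20806 - 65455823/82957677) + 166 = -1726082883485/82957677 + 166 = -1712311909103/82957677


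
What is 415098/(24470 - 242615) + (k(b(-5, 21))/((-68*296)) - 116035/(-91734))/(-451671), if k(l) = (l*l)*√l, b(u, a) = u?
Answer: -5733008207447149/3012843316080510 + 25*I*√5/9091233888 ≈ -1.9029 + 6.149e-9*I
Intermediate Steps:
k(l) = l^(5/2) (k(l) = l²*√l = l^(5/2))
415098/(24470 - 242615) + (k(b(-5, 21))/((-68*296)) - 116035/(-91734))/(-451671) = 415098/(24470 - 242615) + ((-5)^(5/2)/((-68*296)) - 116035/(-91734))/(-451671) = 415098/(-218145) + ((25*I*√5)/(-20128) - 116035*(-1/91734))*(-1/451671) = 415098*(-1/218145) + ((25*I*√5)*(-1/20128) + 116035/91734)*(-1/451671) = -138366/72715 + (-25*I*√5/20128 + 116035/91734)*(-1/451671) = -138366/72715 + (116035/91734 - 25*I*√5/20128)*(-1/451671) = -138366/72715 + (-116035/41433587514 + 25*I*√5/9091233888) = -5733008207447149/3012843316080510 + 25*I*√5/9091233888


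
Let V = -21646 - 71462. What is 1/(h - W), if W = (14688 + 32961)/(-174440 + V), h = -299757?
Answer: -267548/80199338187 ≈ -3.3360e-6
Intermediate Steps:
V = -93108
W = -47649/267548 (W = (14688 + 32961)/(-174440 - 93108) = 47649/(-267548) = 47649*(-1/267548) = -47649/267548 ≈ -0.17810)
1/(h - W) = 1/(-299757 - 1*(-47649/267548)) = 1/(-299757 + 47649/267548) = 1/(-80199338187/267548) = -267548/80199338187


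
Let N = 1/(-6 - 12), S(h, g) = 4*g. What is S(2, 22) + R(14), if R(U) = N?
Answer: 1583/18 ≈ 87.944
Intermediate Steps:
N = -1/18 (N = 1/(-18) = -1/18 ≈ -0.055556)
R(U) = -1/18
S(2, 22) + R(14) = 4*22 - 1/18 = 88 - 1/18 = 1583/18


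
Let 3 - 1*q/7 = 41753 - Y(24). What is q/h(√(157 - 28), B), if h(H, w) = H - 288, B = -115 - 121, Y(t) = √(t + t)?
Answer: 5611200/5521 - 2688*√3/27605 - 28*√43/27605 + 58450*√129/16563 ≈ 1056.2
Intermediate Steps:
Y(t) = √2*√t (Y(t) = √(2*t) = √2*√t)
B = -236
h(H, w) = -288 + H
q = -292250 + 28*√3 (q = 21 - 7*(41753 - √2*√24) = 21 - 7*(41753 - √2*2*√6) = 21 - 7*(41753 - 4*√3) = 21 + (-292271 + 28*√3) = -292250 + 28*√3 ≈ -2.9220e+5)
q/h(√(157 - 28), B) = (-292250 + 28*√3)/(-288 + √(157 - 28)) = (-292250 + 28*√3)/(-288 + √129)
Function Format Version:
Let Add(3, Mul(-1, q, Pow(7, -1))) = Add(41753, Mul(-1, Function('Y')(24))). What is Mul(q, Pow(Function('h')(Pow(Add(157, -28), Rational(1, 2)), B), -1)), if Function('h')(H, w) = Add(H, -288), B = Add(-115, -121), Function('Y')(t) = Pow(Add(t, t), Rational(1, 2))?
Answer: Add(Rational(5611200, 5521), Mul(Rational(-2688, 27605), Pow(3, Rational(1, 2))), Mul(Rational(-28, 27605), Pow(43, Rational(1, 2))), Mul(Rational(58450, 16563), Pow(129, Rational(1, 2)))) ≈ 1056.2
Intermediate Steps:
Function('Y')(t) = Mul(Pow(2, Rational(1, 2)), Pow(t, Rational(1, 2))) (Function('Y')(t) = Pow(Mul(2, t), Rational(1, 2)) = Mul(Pow(2, Rational(1, 2)), Pow(t, Rational(1, 2))))
B = -236
Function('h')(H, w) = Add(-288, H)
q = Add(-292250, Mul(28, Pow(3, Rational(1, 2)))) (q = Add(21, Mul(-7, Add(41753, Mul(-1, Mul(Pow(2, Rational(1, 2)), Pow(24, Rational(1, 2))))))) = Add(21, Mul(-7, Add(41753, Mul(-1, Mul(Pow(2, Rational(1, 2)), Mul(2, Pow(6, Rational(1, 2)))))))) = Add(21, Mul(-7, Add(41753, Mul(-1, Mul(4, Pow(3, Rational(1, 2))))))) = Add(21, Mul(-7, Add(41753, Mul(-4, Pow(3, Rational(1, 2)))))) = Add(21, Add(-292271, Mul(28, Pow(3, Rational(1, 2))))) = Add(-292250, Mul(28, Pow(3, Rational(1, 2)))) ≈ -2.9220e+5)
Mul(q, Pow(Function('h')(Pow(Add(157, -28), Rational(1, 2)), B), -1)) = Mul(Add(-292250, Mul(28, Pow(3, Rational(1, 2)))), Pow(Add(-288, Pow(Add(157, -28), Rational(1, 2))), -1)) = Mul(Add(-292250, Mul(28, Pow(3, Rational(1, 2)))), Pow(Add(-288, Pow(129, Rational(1, 2))), -1)) = Mul(Pow(Add(-288, Pow(129, Rational(1, 2))), -1), Add(-292250, Mul(28, Pow(3, Rational(1, 2)))))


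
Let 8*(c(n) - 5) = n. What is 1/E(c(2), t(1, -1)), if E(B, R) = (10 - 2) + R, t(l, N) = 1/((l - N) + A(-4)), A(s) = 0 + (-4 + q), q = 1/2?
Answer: 3/22 ≈ 0.13636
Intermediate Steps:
q = 1/2 (q = 1*(1/2) = 1/2 ≈ 0.50000)
A(s) = -7/2 (A(s) = 0 + (-4 + 1/2) = 0 - 7/2 = -7/2)
c(n) = 5 + n/8
t(l, N) = 1/(-7/2 + l - N) (t(l, N) = 1/((l - N) - 7/2) = 1/(-7/2 + l - N))
E(B, R) = 8 + R
1/E(c(2), t(1, -1)) = 1/(8 + 2/(-7 - 2*(-1) + 2*1)) = 1/(8 + 2/(-7 + 2 + 2)) = 1/(8 + 2/(-3)) = 1/(8 + 2*(-1/3)) = 1/(8 - 2/3) = 1/(22/3) = 3/22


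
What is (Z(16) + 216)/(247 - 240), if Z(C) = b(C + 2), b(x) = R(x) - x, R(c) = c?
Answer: 216/7 ≈ 30.857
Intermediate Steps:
b(x) = 0 (b(x) = x - x = 0)
Z(C) = 0
(Z(16) + 216)/(247 - 240) = (0 + 216)/(247 - 240) = 216/7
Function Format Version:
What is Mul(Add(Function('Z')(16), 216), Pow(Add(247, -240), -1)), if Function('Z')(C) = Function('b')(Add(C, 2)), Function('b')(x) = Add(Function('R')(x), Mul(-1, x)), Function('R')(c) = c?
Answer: Rational(216, 7) ≈ 30.857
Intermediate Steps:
Function('b')(x) = 0 (Function('b')(x) = Add(x, Mul(-1, x)) = 0)
Function('Z')(C) = 0
Mul(Add(Function('Z')(16), 216), Pow(Add(247, -240), -1)) = Mul(Add(0, 216), Pow(Add(247, -240), -1)) = Mul(216, Pow(7, -1)) = Mul(216, Rational(1, 7)) = Rational(216, 7)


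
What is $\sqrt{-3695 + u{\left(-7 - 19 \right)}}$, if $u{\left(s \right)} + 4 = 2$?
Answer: $i \sqrt{3697} \approx 60.803 i$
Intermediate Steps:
$u{\left(s \right)} = -2$ ($u{\left(s \right)} = -4 + 2 = -2$)
$\sqrt{-3695 + u{\left(-7 - 19 \right)}} = \sqrt{-3695 - 2} = \sqrt{-3697} = i \sqrt{3697}$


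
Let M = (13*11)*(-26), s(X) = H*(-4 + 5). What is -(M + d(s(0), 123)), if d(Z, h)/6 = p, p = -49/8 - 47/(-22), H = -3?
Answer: 164645/44 ≈ 3741.9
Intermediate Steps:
s(X) = -3 (s(X) = -3*(-4 + 5) = -3*1 = -3)
p = -351/88 (p = -49*⅛ - 47*(-1/22) = -49/8 + 47/22 = -351/88 ≈ -3.9886)
d(Z, h) = -1053/44 (d(Z, h) = 6*(-351/88) = -1053/44)
M = -3718 (M = 143*(-26) = -3718)
-(M + d(s(0), 123)) = -(-3718 - 1053/44) = -1*(-164645/44) = 164645/44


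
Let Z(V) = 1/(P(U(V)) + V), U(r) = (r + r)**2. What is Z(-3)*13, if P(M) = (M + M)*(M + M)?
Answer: 13/5181 ≈ 0.0025092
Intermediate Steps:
U(r) = 4*r**2 (U(r) = (2*r)**2 = 4*r**2)
P(M) = 4*M**2 (P(M) = (2*M)*(2*M) = 4*M**2)
Z(V) = 1/(V + 64*V**4) (Z(V) = 1/(4*(4*V**2)**2 + V) = 1/(4*(16*V**4) + V) = 1/(64*V**4 + V) = 1/(V + 64*V**4))
Z(-3)*13 = 13/(-3 + 64*(-3)**4) = 13/(-3 + 64*81) = 13/(-3 + 5184) = 13/5181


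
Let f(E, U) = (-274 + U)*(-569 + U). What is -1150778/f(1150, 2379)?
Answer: -575389/1905025 ≈ -0.30204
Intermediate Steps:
f(E, U) = (-569 + U)*(-274 + U)
-1150778/f(1150, 2379) = -1150778/(155906 + 2379**2 - 843*2379) = -1150778/(155906 + 5659641 - 2005497) = -1150778/3810050 = -1150778*1/3810050 = -575389/1905025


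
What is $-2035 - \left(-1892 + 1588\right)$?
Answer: $-1731$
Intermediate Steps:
$-2035 - \left(-1892 + 1588\right) = -2035 - -304 = -2035 + 304 = -1731$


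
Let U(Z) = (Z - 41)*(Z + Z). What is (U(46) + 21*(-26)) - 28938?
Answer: -29024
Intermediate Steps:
U(Z) = 2*Z*(-41 + Z) (U(Z) = (-41 + Z)*(2*Z) = 2*Z*(-41 + Z))
(U(46) + 21*(-26)) - 28938 = (2*46*(-41 + 46) + 21*(-26)) - 28938 = (2*46*5 - 546) - 28938 = (460 - 546) - 28938 = -86 - 28938 = -29024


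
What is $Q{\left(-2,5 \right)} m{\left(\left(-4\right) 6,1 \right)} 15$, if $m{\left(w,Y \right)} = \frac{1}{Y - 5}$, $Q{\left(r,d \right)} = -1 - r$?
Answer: $- \frac{15}{4} \approx -3.75$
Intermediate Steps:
$m{\left(w,Y \right)} = \frac{1}{-5 + Y}$
$Q{\left(-2,5 \right)} m{\left(\left(-4\right) 6,1 \right)} 15 = \frac{-1 - -2}{-5 + 1} \cdot 15 = \frac{-1 + 2}{-4} \cdot 15 = 1 \left(- \frac{1}{4}\right) 15 = \left(- \frac{1}{4}\right) 15 = - \frac{15}{4}$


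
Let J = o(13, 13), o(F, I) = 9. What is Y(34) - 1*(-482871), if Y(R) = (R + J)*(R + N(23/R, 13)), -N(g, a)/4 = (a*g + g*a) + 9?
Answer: 8155917/17 ≈ 4.7976e+5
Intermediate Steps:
N(g, a) = -36 - 8*a*g (N(g, a) = -4*((a*g + g*a) + 9) = -4*((a*g + a*g) + 9) = -4*(2*a*g + 9) = -4*(9 + 2*a*g) = -36 - 8*a*g)
J = 9
Y(R) = (9 + R)*(-36 + R - 2392/R) (Y(R) = (R + 9)*(R + (-36 - 8*13*23/R)) = (9 + R)*(R + (-36 - 2392/R)) = (9 + R)*(-36 + R - 2392/R))
Y(34) - 1*(-482871) = (-2716 + 34² - 21528/34 - 27*34) - 1*(-482871) = (-2716 + 1156 - 21528*1/34 - 918) + 482871 = (-2716 + 1156 - 10764/17 - 918) + 482871 = -52890/17 + 482871 = 8155917/17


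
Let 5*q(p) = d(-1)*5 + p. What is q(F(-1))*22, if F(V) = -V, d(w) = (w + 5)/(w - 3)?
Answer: -88/5 ≈ -17.600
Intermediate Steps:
d(w) = (5 + w)/(-3 + w)
q(p) = -1 + p/5 (q(p) = (((5 - 1)/(-3 - 1))*5 + p)/5 = ((4/(-4))*5 + p)/5 = (-1/4*4*5 + p)/5 = (-1*5 + p)/5 = (-5 + p)/5 = -1 + p/5)
q(F(-1))*22 = (-1 + (-1*(-1))/5)*22 = (-1 + (1/5)*1)*22 = (-1 + 1/5)*22 = -4/5*22 = -88/5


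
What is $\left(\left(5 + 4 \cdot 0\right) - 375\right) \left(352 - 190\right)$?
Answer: $-59940$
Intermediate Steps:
$\left(\left(5 + 4 \cdot 0\right) - 375\right) \left(352 - 190\right) = \left(\left(5 + 0\right) - 375\right) 162 = \left(5 - 375\right) 162 = \left(-370\right) 162 = -59940$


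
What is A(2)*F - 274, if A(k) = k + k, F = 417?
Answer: 1394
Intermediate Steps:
A(k) = 2*k
A(2)*F - 274 = (2*2)*417 - 274 = 4*417 - 274 = 1668 - 274 = 1394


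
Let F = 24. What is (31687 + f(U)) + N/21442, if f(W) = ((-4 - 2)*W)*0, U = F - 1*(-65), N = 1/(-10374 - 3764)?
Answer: 9605818862251/303146996 ≈ 31687.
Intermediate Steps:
N = -1/14138 (N = 1/(-14138) = -1/14138 ≈ -7.0731e-5)
U = 89 (U = 24 - 1*(-65) = 24 + 65 = 89)
f(W) = 0 (f(W) = -6*W*0 = 0)
(31687 + f(U)) + N/21442 = (31687 + 0) - 1/14138/21442 = 31687 - 1/14138*1/21442 = 31687 - 1/303146996 = 9605818862251/303146996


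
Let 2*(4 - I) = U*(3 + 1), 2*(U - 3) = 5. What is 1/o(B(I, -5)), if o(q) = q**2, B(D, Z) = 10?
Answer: 1/100 ≈ 0.010000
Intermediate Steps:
U = 11/2 (U = 3 + (1/2)*5 = 3 + 5/2 = 11/2 ≈ 5.5000)
I = -7 (I = 4 - 11*(3 + 1)/4 = 4 - 11*4/4 = 4 - 1/2*22 = 4 - 11 = -7)
1/o(B(I, -5)) = 1/(10**2) = 1/100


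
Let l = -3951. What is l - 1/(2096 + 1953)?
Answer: -15997600/4049 ≈ -3951.0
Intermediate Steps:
l - 1/(2096 + 1953) = -3951 - 1/(2096 + 1953) = -3951 - 1/4049 = -15997600/4049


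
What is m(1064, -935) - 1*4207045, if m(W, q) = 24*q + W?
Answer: -4228421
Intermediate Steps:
m(W, q) = W + 24*q
m(1064, -935) - 1*4207045 = (1064 + 24*(-935)) - 1*4207045 = (1064 - 22440) - 4207045 = -21376 - 4207045 = -4228421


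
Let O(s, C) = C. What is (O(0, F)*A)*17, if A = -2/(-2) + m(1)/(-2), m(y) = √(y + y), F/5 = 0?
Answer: 0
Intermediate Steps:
F = 0 (F = 5*0 = 0)
m(y) = √2*√y (m(y) = √(2*y) = √2*√y)
A = 1 - √2/2 (A = -2/(-2) + (√2*√1)/(-2) = -2*(-½) + (√2*1)*(-½) = 1 + √2*(-½) = 1 - √2/2 ≈ 0.29289)
(O(0, F)*A)*17 = (0*(1 - √2/2))*17 = 0*17 = 0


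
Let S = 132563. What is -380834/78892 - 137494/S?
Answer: -30665837095/5229080098 ≈ -5.8645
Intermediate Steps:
-380834/78892 - 137494/S = -380834/78892 - 137494/132563 = -380834*1/78892 - 137494*1/132563 = -190417/39446 - 137494/132563 = -30665837095/5229080098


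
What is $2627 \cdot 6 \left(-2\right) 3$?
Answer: $-94572$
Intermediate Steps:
$2627 \cdot 6 \left(-2\right) 3 = 2627 \left(\left(-12\right) 3\right) = 2627 \left(-36\right) = -94572$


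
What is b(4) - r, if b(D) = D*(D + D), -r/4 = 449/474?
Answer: 8482/237 ≈ 35.789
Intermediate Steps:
r = -898/237 (r = -1796/474 = -4*449/474 = -898/237 ≈ -3.7890)
b(D) = 2*D² (b(D) = D*(2*D) = 2*D²)
b(4) - r = 2*4² - 1*(-898/237) = 2*16 + 898/237 = 32 + 898/237 = 8482/237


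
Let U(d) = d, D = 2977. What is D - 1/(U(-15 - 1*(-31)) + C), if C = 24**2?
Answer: 1762383/592 ≈ 2977.0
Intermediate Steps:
C = 576
D - 1/(U(-15 - 1*(-31)) + C) = 2977 - 1/((-15 - 1*(-31)) + 576) = 2977 - 1/((-15 + 31) + 576) = 2977 - 1/(16 + 576) = 2977 - 1/592 = 1762383/592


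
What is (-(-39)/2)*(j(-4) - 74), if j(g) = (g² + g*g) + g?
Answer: -897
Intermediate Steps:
j(g) = g + 2*g² (j(g) = (g² + g²) + g = 2*g² + g = g + 2*g²)
(-(-39)/2)*(j(-4) - 74) = (-(-39)/2)*(-4*(1 + 2*(-4)) - 74) = (-(-39)/2)*(-4*(1 - 8) - 74) = (-1*(-39/2))*(-4*(-7) - 74) = 39*(28 - 74)/2 = (39/2)*(-46) = -897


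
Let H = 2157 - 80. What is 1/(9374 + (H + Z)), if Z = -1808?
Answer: 1/9643 ≈ 0.00010370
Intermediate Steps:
H = 2077
1/(9374 + (H + Z)) = 1/(9374 + (2077 - 1808)) = 1/(9374 + 269) = 1/9643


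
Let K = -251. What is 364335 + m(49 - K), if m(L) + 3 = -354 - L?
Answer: 363678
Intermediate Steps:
m(L) = -357 - L (m(L) = -3 + (-354 - L) = -357 - L)
364335 + m(49 - K) = 364335 + (-357 - (49 - 1*(-251))) = 364335 + (-357 - (49 + 251)) = 364335 + (-357 - 1*300) = 364335 + (-357 - 300) = 364335 - 657 = 363678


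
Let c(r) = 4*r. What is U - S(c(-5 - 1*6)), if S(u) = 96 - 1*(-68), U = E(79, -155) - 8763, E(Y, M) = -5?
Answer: -8932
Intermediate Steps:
U = -8768 (U = -5 - 8763 = -8768)
S(u) = 164 (S(u) = 96 + 68 = 164)
U - S(c(-5 - 1*6)) = -8768 - 1*164 = -8768 - 164 = -8932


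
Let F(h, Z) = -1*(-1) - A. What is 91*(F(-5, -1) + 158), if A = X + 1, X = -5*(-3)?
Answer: 13013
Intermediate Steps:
X = 15
A = 16 (A = 15 + 1 = 16)
F(h, Z) = -15 (F(h, Z) = -1*(-1) - 1*16 = 1 - 16 = -15)
91*(F(-5, -1) + 158) = 91*(-15 + 158) = 91*143 = 13013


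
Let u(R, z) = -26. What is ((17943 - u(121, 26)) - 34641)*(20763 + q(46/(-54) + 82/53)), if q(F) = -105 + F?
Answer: -492867550496/1431 ≈ -3.4442e+8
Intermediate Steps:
((17943 - u(121, 26)) - 34641)*(20763 + q(46/(-54) + 82/53)) = ((17943 - 1*(-26)) - 34641)*(20763 + (-105 + (46/(-54) + 82/53))) = ((17943 + 26) - 34641)*(20763 + (-105 + (46*(-1/54) + 82*(1/53)))) = (17969 - 34641)*(20763 + (-105 + (-23/27 + 82/53))) = -16672*(20763 + (-105 + 995/1431)) = -16672*(20763 - 149260/1431) = -16672*29562593/1431 = -492867550496/1431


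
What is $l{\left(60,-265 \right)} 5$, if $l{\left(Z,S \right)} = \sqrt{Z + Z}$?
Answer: $10 \sqrt{30} \approx 54.772$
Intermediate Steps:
$l{\left(Z,S \right)} = \sqrt{2} \sqrt{Z}$ ($l{\left(Z,S \right)} = \sqrt{2 Z} = \sqrt{2} \sqrt{Z}$)
$l{\left(60,-265 \right)} 5 = \sqrt{2} \sqrt{60} \cdot 5 = \sqrt{2} \cdot 2 \sqrt{15} \cdot 5 = 2 \sqrt{30} \cdot 5 = 10 \sqrt{30}$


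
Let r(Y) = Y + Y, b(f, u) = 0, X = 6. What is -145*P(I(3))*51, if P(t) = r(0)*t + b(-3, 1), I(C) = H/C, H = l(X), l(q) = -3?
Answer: 0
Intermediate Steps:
H = -3
r(Y) = 2*Y
I(C) = -3/C
P(t) = 0 (P(t) = (2*0)*t + 0 = 0*t + 0 = 0 + 0 = 0)
-145*P(I(3))*51 = -145*0*51 = 0*51 = 0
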